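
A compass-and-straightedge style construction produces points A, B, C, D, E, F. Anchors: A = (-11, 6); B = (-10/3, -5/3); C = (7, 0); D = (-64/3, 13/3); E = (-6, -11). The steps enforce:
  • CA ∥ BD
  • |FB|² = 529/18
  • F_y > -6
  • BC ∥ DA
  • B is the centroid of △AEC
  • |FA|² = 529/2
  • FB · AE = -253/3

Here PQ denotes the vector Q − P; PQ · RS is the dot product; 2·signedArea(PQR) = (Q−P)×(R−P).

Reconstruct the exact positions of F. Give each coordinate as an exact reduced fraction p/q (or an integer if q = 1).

1. F_x = 1/2  [line -5·x + 17·y + 96 = 0 ∩ |FB|² = 529/18]
2. F_y = -11/2  [line -5·x + 17·y + 96 = 0 ∩ |FB|² = 529/18]
   → F = (1/2, -11/2)

F = (1/2, -11/2)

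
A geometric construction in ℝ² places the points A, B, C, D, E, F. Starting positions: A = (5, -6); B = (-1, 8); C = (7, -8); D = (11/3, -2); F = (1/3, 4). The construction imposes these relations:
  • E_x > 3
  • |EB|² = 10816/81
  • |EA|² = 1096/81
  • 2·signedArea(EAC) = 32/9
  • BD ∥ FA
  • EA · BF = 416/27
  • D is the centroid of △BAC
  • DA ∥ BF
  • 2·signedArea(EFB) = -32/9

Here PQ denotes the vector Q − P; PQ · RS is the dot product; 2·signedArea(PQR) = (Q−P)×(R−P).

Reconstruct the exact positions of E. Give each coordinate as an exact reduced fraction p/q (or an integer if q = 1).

1. E_x = 31/9  [2·signedArea(EAC) = 32/9 ∩ EA · BF = 416/27]
2. E_y = -8/3  [2·signedArea(EAC) = 32/9 ∩ EA · BF = 416/27]
   → E = (31/9, -8/3)

E = (31/9, -8/3)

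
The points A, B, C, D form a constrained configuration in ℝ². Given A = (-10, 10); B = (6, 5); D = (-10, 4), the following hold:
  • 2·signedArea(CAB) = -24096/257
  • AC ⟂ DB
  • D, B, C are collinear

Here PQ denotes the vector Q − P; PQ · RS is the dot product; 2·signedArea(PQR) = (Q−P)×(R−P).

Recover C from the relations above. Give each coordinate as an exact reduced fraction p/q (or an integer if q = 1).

1. C_x = -2474/257  [D, B, C are collinear ∩ AC ⟂ DB]
2. C_y = 1034/257  [D, B, C are collinear ∩ AC ⟂ DB]
   → C = (-2474/257, 1034/257)

C = (-2474/257, 1034/257)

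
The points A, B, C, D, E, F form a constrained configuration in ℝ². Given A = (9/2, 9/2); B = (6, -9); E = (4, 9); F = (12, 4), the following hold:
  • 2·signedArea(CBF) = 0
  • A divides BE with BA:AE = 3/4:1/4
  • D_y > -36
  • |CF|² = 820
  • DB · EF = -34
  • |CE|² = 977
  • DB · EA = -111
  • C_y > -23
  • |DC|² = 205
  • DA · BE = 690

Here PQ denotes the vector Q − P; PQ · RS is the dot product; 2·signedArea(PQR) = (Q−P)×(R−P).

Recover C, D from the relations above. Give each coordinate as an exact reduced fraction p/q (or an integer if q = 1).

1. D_x = -6  [DA · BE = 690 ∩ DB · EF = -34]
2. D_y = -35  [DA · BE = 690 ∩ DB · EF = -34]
   → D = (-6, -35)
3. C_x = 0  [line -13·x + 6·y + 132 = 0 ∩ |DC|² = 205]
4. C_y = -22  [line -13·x + 6·y + 132 = 0 ∩ |DC|² = 205]
   → C = (0, -22)

C = (0, -22)
D = (-6, -35)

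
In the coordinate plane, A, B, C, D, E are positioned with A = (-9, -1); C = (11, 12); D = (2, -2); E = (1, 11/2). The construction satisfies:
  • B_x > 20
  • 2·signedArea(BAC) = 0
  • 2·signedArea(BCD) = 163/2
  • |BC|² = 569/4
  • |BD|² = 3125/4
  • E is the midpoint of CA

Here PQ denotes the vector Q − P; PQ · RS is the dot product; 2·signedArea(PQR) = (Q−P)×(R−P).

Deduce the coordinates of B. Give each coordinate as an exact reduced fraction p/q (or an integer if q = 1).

B = (21, 37/2)

1. B_x = 21  [2·signedArea(BAC) = 0 ∩ 2·signedArea(BCD) = 163/2]
2. B_y = 37/2  [2·signedArea(BAC) = 0 ∩ 2·signedArea(BCD) = 163/2]
   → B = (21, 37/2)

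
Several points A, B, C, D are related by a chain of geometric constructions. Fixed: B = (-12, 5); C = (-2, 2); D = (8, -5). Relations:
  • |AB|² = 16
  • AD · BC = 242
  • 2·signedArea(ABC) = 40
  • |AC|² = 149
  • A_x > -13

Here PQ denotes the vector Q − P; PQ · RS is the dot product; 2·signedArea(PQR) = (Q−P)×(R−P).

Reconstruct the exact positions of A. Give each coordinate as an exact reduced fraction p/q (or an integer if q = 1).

1. A_x = -12  [AD · BC = 242 ∩ 2·signedArea(ABC) = 40]
2. A_y = 9  [AD · BC = 242 ∩ 2·signedArea(ABC) = 40]
   → A = (-12, 9)

A = (-12, 9)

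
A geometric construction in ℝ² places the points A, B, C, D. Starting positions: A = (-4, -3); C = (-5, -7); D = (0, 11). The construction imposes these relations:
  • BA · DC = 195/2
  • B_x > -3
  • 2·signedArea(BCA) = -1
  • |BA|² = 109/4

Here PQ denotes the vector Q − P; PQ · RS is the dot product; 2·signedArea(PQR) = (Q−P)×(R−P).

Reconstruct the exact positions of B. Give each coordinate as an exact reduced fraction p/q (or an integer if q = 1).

B = (-5/2, 2)

1. B_x = -5/2  [BA · DC = 195/2 ∩ 2·signedArea(BCA) = -1]
2. B_y = 2  [BA · DC = 195/2 ∩ 2·signedArea(BCA) = -1]
   → B = (-5/2, 2)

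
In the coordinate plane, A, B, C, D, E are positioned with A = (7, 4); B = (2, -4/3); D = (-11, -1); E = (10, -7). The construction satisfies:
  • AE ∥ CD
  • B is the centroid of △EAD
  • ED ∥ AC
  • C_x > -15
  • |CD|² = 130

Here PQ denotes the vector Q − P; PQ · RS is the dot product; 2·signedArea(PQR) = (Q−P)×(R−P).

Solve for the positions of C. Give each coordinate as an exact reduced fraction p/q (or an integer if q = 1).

1. C_x = -14  [AE ∥ CD ∩ ED ∥ AC]
2. C_y = 10  [AE ∥ CD ∩ ED ∥ AC]
   → C = (-14, 10)

C = (-14, 10)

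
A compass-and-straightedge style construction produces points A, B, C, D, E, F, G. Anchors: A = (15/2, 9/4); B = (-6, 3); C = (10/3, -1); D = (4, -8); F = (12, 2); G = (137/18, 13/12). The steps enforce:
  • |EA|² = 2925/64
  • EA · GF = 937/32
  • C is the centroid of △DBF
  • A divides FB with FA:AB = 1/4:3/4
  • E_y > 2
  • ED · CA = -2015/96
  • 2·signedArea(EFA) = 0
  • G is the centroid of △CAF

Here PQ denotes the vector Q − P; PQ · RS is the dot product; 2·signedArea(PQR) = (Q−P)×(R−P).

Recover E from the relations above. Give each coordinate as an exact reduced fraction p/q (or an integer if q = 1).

E = (3/4, 21/8)

1. E_x = 3/4  [2·signedArea(EFA) = 0 ∩ EA · GF = 937/32]
2. E_y = 21/8  [2·signedArea(EFA) = 0 ∩ EA · GF = 937/32]
   → E = (3/4, 21/8)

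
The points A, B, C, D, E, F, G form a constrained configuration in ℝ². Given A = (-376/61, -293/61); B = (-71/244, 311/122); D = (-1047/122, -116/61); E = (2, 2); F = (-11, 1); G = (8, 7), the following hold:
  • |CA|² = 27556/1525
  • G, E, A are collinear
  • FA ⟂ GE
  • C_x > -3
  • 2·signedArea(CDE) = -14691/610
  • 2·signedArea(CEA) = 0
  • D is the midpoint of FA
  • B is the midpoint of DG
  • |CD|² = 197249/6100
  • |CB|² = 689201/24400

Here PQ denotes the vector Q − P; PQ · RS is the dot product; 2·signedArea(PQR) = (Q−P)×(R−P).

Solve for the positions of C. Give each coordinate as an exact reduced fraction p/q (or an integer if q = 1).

1. C_x = -884/305  [2·signedArea(CEA) = 0 ∩ 2·signedArea(CDE) = -14691/610]
2. C_y = -127/61  [2·signedArea(CEA) = 0 ∩ 2·signedArea(CDE) = -14691/610]
   → C = (-884/305, -127/61)

C = (-884/305, -127/61)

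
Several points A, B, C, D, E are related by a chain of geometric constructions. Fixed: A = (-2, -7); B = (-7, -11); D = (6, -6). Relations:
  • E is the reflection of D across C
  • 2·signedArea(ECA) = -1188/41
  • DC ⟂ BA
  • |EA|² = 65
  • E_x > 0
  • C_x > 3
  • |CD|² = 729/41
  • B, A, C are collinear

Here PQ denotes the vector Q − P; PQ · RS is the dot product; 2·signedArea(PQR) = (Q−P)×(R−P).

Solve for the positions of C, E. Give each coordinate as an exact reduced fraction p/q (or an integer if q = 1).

1. C_x = 138/41  [B, A, C are collinear ∩ DC ⟂ BA]
2. C_y = -111/41  [B, A, C are collinear ∩ DC ⟂ BA]
   → C = (138/41, -111/41)
3. E_x = 30/41  [E is the reflection of D across C]
4. E_y = 24/41  [E is the reflection of D across C]
   → E = (30/41, 24/41)

C = (138/41, -111/41)
E = (30/41, 24/41)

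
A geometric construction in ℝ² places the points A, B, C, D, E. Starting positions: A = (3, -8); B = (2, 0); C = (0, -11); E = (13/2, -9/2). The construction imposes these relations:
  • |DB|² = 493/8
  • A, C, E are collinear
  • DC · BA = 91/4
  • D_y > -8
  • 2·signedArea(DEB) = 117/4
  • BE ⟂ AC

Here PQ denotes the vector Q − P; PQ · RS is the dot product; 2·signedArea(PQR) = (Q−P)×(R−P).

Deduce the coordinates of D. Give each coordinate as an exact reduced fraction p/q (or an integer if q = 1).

D = (13/4, -31/4)

1. D_x = 13/4  [2·signedArea(DEB) = 117/4 ∩ DC · BA = 91/4]
2. D_y = -31/4  [2·signedArea(DEB) = 117/4 ∩ DC · BA = 91/4]
   → D = (13/4, -31/4)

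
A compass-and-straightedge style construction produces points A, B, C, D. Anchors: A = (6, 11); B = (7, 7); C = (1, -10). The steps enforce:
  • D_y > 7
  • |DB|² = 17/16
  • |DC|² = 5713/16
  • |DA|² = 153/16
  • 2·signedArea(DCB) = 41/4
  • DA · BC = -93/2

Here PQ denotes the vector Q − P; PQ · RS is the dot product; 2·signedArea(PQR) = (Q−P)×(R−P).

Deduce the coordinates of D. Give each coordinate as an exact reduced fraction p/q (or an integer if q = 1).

1. D_x = 27/4  [DA · BC = -93/2 ∩ 2·signedArea(DCB) = 41/4]
2. D_y = 8  [DA · BC = -93/2 ∩ 2·signedArea(DCB) = 41/4]
   → D = (27/4, 8)

D = (27/4, 8)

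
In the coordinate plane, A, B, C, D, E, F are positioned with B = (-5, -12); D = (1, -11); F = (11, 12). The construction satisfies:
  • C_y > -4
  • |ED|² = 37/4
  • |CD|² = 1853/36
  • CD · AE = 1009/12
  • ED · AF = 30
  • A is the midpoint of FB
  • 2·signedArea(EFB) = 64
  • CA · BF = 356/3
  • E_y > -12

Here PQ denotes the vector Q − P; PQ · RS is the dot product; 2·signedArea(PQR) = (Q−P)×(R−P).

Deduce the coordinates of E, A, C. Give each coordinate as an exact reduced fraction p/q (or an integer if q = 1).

1. A_x = 3  [A is the midpoint of FB]
2. A_y = 0  [A is the midpoint of FB]
   → A = (3, 0)
3. C_x = 4/3  [line -16·x + -24·y + -212/3 = 0 ∩ |CD|² = 1853/36]
4. C_y = -23/6  [line -16·x + -24·y + -212/3 = 0 ∩ |CD|² = 1853/36]
   → C = (4/3, -23/6)
5. E_x = -2  [ED · AF = 30 ∩ 2·signedArea(EFB) = 64]
6. E_y = -23/2  [ED · AF = 30 ∩ 2·signedArea(EFB) = 64]
   → E = (-2, -23/2)

A = (3, 0)
C = (4/3, -23/6)
E = (-2, -23/2)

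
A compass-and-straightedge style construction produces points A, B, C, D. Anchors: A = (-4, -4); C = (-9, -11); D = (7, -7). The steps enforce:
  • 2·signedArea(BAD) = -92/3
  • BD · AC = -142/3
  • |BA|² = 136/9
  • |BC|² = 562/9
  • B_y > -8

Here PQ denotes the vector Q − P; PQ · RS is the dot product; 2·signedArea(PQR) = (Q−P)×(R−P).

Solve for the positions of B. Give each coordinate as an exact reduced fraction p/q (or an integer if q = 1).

1. B_x = -2  [2·signedArea(BAD) = -92/3 ∩ BD · AC = -142/3]
2. B_y = -22/3  [2·signedArea(BAD) = -92/3 ∩ BD · AC = -142/3]
   → B = (-2, -22/3)

B = (-2, -22/3)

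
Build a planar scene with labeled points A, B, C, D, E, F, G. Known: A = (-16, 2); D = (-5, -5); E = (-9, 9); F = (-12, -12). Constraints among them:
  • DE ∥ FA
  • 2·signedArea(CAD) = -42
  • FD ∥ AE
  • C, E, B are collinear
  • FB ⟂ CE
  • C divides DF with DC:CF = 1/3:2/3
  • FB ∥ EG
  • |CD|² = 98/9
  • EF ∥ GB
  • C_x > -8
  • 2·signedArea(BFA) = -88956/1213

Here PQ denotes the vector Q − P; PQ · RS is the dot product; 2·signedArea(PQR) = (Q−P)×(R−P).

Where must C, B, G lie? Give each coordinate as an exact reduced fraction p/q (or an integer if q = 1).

1. C_x = -22/3  [C divides DF with DC:CF = 1/3:2/3]
2. C_y = -22/3  [C divides DF with DC:CF = 1/3:2/3]
   → C = (-22/3, -22/3)
3. B_x = -8382/1213  [C, E, B are collinear ∩ FB ⟂ CE]
4. B_y = -13926/1213  [C, E, B are collinear ∩ FB ⟂ CE]
   → B = (-8382/1213, -13926/1213)
5. G_x = -4743/1213  [EF ∥ GB ∩ FB ∥ EG]
6. G_y = 11547/1213  [EF ∥ GB ∩ FB ∥ EG]
   → G = (-4743/1213, 11547/1213)

B = (-8382/1213, -13926/1213)
C = (-22/3, -22/3)
G = (-4743/1213, 11547/1213)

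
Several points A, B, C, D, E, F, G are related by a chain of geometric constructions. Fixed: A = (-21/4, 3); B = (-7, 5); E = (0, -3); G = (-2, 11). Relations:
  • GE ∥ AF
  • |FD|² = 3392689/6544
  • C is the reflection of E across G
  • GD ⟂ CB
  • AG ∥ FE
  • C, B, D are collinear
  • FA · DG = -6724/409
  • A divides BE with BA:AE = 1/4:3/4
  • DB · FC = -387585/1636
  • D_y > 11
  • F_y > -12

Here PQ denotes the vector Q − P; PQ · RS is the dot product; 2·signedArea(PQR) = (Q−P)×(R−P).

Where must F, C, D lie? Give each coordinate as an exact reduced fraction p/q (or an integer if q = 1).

1. F_x = -13/4  [AG ∥ FE ∩ GE ∥ AF]
2. F_y = -11  [AG ∥ FE ∩ GE ∥ AF]
   → F = (-13/4, -11)
3. C_x = -4  [C is the reflection of E across G]
4. C_y = 25  [C is the reflection of E across G]
   → C = (-4, 25)
5. D_x = -2458/409  [C, B, D are collinear ∩ GD ⟂ CB]
6. D_y = 4745/409  [C, B, D are collinear ∩ GD ⟂ CB]
   → D = (-2458/409, 4745/409)

C = (-4, 25)
D = (-2458/409, 4745/409)
F = (-13/4, -11)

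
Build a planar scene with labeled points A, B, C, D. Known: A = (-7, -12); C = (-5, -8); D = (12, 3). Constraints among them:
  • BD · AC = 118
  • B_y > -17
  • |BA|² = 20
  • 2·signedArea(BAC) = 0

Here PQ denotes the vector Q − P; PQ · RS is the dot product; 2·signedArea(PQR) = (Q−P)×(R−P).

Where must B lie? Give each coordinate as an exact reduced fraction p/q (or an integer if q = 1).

1. B_x = -9  [2·signedArea(BAC) = 0 ∩ BD · AC = 118]
2. B_y = -16  [2·signedArea(BAC) = 0 ∩ BD · AC = 118]
   → B = (-9, -16)

B = (-9, -16)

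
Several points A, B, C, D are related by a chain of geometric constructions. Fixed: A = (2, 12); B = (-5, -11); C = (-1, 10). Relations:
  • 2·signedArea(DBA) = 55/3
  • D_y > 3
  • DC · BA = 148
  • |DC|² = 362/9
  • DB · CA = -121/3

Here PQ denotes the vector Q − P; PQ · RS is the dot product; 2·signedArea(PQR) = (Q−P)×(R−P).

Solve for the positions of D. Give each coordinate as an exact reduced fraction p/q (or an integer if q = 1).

1. D_x = -4/3  [DC · BA = 148 ∩ 2·signedArea(DBA) = 55/3]
2. D_y = 11/3  [DC · BA = 148 ∩ 2·signedArea(DBA) = 55/3]
   → D = (-4/3, 11/3)

D = (-4/3, 11/3)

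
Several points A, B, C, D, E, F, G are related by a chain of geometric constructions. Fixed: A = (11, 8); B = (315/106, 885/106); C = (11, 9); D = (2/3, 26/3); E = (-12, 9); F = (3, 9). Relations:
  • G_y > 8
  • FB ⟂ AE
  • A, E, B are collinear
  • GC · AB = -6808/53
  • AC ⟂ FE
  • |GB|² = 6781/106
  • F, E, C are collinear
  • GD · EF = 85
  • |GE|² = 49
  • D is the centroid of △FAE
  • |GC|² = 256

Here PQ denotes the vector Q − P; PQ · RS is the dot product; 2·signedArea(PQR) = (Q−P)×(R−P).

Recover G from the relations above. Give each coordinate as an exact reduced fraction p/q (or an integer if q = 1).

G = (-5, 9)

1. G_x = -5  [GC · AB = -6808/53 ∩ GD · EF = 85]
2. G_y = 9  [GC · AB = -6808/53 ∩ GD · EF = 85]
   → G = (-5, 9)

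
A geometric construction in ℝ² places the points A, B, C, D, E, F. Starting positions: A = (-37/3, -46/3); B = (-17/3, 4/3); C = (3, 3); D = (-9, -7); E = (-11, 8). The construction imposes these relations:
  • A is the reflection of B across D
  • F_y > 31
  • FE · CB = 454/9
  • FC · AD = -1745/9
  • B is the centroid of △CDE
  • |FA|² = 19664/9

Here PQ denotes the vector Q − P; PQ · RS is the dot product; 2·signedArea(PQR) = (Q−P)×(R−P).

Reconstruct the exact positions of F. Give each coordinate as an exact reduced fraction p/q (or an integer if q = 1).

1. F_x = -29/3  [FC · AD = -1745/9 ∩ FE · CB = 454/9]
2. F_y = 94/3  [FC · AD = -1745/9 ∩ FE · CB = 454/9]
   → F = (-29/3, 94/3)

F = (-29/3, 94/3)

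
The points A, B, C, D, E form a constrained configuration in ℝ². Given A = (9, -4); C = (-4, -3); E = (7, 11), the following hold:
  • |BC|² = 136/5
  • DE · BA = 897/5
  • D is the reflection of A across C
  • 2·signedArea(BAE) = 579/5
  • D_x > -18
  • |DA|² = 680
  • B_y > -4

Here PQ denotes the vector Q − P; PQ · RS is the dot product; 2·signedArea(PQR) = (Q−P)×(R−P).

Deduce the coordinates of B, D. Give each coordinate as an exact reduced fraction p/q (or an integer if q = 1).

1. D_x = -17  [D is the reflection of A across C]
2. D_y = -2  [D is the reflection of A across C]
   → D = (-17, -2)
3. B_x = 6/5  [2·signedArea(BAE) = 579/5 ∩ DE · BA = 897/5]
4. B_y = -17/5  [2·signedArea(BAE) = 579/5 ∩ DE · BA = 897/5]
   → B = (6/5, -17/5)

B = (6/5, -17/5)
D = (-17, -2)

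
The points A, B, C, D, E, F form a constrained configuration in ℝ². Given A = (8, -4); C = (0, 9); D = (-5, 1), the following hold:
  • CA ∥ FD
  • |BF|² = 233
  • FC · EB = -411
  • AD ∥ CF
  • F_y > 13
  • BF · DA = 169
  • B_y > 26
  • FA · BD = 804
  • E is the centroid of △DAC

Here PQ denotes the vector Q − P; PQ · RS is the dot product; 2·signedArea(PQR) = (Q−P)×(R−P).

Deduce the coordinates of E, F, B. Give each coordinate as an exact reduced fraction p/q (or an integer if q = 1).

1. E_x = 1  [E is the centroid of △DAC]
2. E_y = 2  [E is the centroid of △DAC]
   → E = (1, 2)
3. F_x = -13  [CA ∥ FD ∩ AD ∥ CF]
4. F_y = 14  [CA ∥ FD ∩ AD ∥ CF]
   → F = (-13, 14)
5. B_x = -21  [BF · DA = 169 ∩ FA · BD = 804]
6. B_y = 27  [BF · DA = 169 ∩ FA · BD = 804]
   → B = (-21, 27)

B = (-21, 27)
E = (1, 2)
F = (-13, 14)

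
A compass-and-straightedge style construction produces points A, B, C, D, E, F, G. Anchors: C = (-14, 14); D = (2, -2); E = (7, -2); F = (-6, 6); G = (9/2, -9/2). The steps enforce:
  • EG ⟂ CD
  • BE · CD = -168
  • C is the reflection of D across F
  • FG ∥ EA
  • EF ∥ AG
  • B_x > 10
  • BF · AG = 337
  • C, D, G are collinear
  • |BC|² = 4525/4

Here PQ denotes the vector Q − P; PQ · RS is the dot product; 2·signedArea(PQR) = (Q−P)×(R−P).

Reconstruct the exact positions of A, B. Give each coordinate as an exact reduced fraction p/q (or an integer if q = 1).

A = (35/2, -25/2)
B = (11, -17/2)

1. A_x = 35/2  [EF ∥ AG ∩ FG ∥ EA]
2. A_y = -25/2  [EF ∥ AG ∩ FG ∥ EA]
   → A = (35/2, -25/2)
3. B_x = 11  [BE · CD = -168 ∩ BF · AG = 337]
4. B_y = -17/2  [BE · CD = -168 ∩ BF · AG = 337]
   → B = (11, -17/2)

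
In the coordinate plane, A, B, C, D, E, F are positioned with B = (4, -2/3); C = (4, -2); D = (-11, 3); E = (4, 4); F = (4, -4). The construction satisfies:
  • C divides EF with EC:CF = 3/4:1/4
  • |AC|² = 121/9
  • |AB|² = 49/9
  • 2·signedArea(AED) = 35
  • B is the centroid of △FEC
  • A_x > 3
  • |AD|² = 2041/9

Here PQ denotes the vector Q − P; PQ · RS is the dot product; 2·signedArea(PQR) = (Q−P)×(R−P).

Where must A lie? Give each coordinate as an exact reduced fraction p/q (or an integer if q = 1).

A = (4, 5/3)

1. A_x = 4  [line 1·x + -15·y + 21 = 0 ∩ |AD|² = 2041/9]
2. A_y = 5/3  [line 1·x + -15·y + 21 = 0 ∩ |AD|² = 2041/9]
   → A = (4, 5/3)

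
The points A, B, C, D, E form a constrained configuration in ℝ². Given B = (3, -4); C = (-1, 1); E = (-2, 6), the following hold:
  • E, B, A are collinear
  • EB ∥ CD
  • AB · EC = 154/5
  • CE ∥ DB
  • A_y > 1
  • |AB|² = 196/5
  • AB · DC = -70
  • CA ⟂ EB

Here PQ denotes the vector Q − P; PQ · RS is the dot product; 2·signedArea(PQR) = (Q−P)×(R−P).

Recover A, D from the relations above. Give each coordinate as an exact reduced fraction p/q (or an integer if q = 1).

A = (1/5, 8/5)
D = (4, -9)

1. A_x = 1/5  [E, B, A are collinear ∩ CA ⟂ EB]
2. A_y = 8/5  [E, B, A are collinear ∩ CA ⟂ EB]
   → A = (1/5, 8/5)
3. D_x = 4  [CE ∥ DB ∩ EB ∥ CD]
4. D_y = -9  [CE ∥ DB ∩ EB ∥ CD]
   → D = (4, -9)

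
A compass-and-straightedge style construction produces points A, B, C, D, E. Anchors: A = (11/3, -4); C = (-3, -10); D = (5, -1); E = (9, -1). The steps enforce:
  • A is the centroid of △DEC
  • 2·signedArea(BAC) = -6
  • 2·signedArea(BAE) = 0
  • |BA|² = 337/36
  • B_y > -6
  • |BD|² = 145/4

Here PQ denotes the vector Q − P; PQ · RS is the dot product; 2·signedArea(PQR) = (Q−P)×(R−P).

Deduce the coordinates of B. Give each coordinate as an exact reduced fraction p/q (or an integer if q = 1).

1. B_x = 1  [2·signedArea(BAE) = 0 ∩ 2·signedArea(BAC) = -6]
2. B_y = -11/2  [2·signedArea(BAE) = 0 ∩ 2·signedArea(BAC) = -6]
   → B = (1, -11/2)

B = (1, -11/2)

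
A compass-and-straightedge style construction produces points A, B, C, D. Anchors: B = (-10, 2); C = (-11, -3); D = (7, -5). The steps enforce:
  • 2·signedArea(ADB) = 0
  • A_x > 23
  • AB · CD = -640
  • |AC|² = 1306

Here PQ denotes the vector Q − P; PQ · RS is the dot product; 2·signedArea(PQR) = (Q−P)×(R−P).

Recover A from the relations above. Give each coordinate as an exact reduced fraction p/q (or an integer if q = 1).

1. A_x = 24  [2·signedArea(ADB) = 0 ∩ AB · CD = -640]
2. A_y = -12  [2·signedArea(ADB) = 0 ∩ AB · CD = -640]
   → A = (24, -12)

A = (24, -12)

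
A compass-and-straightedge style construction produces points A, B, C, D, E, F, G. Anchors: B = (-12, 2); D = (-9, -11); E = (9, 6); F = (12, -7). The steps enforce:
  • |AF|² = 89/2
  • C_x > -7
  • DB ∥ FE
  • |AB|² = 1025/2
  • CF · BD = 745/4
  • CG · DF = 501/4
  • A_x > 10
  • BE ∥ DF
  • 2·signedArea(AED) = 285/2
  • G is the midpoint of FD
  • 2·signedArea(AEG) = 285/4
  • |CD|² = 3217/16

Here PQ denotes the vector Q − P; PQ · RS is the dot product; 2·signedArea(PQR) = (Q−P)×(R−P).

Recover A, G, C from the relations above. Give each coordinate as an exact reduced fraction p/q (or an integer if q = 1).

A = (21/2, -1/2)
C = (-27/4, 3)
G = (3/2, -9)

1. A_x = 21/2  [line 17·x + -18·y + -375/2 = 0 ∩ |AB|² = 1025/2]
2. A_y = -1/2  [line 17·x + -18·y + -375/2 = 0 ∩ |AB|² = 1025/2]
   → A = (21/2, -1/2)
3. G_x = 3/2  [G is the midpoint of FD]
4. G_y = -9  [G is the midpoint of FD]
   → G = (3/2, -9)
5. C_x = -27/4  [CG · DF = 501/4 ∩ CF · BD = 745/4]
6. C_y = 3  [CG · DF = 501/4 ∩ CF · BD = 745/4]
   → C = (-27/4, 3)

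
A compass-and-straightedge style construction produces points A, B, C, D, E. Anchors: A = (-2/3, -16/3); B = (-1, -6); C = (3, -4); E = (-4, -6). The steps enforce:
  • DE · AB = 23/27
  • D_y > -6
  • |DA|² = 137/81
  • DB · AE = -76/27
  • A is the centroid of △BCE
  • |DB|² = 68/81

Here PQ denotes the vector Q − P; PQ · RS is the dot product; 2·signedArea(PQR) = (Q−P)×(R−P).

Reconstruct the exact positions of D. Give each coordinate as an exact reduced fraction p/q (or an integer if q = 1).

D = (-17/9, -52/9)

1. D_x = -17/9  [DB · AE = -76/27 ∩ DE · AB = 23/27]
2. D_y = -52/9  [DB · AE = -76/27 ∩ DE · AB = 23/27]
   → D = (-17/9, -52/9)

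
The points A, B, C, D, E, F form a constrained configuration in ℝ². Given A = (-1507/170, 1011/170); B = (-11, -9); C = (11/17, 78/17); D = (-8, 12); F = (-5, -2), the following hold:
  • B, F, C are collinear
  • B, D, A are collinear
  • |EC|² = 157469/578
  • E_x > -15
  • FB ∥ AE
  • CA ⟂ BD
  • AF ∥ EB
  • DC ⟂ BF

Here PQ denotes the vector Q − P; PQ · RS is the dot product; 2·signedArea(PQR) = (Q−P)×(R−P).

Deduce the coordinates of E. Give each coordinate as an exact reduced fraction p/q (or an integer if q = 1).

1. E_x = -2527/170  [AF ∥ EB ∩ FB ∥ AE]
2. E_y = -179/170  [AF ∥ EB ∩ FB ∥ AE]
   → E = (-2527/170, -179/170)

E = (-2527/170, -179/170)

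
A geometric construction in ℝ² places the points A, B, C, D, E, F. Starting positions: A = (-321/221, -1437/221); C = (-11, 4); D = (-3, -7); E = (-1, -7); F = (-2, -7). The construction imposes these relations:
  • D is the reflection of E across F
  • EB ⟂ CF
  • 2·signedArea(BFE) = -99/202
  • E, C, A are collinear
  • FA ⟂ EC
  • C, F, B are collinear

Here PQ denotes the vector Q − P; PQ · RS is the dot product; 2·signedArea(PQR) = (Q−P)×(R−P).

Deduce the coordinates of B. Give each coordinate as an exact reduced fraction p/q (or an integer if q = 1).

B = (-323/202, -1513/202)

1. B_x = -323/202  [C, F, B are collinear ∩ EB ⟂ CF]
2. B_y = -1513/202  [C, F, B are collinear ∩ EB ⟂ CF]
   → B = (-323/202, -1513/202)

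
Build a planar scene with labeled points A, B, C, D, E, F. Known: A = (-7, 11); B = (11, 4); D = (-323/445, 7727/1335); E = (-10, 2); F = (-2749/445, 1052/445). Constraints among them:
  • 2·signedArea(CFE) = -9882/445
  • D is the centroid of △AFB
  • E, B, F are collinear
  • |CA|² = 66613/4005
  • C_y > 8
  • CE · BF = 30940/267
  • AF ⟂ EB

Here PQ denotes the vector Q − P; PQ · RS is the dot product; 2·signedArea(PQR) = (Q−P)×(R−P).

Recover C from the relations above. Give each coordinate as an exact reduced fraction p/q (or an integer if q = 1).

1. C_x = -1719/445  [2·signedArea(CFE) = -9882/445 ∩ CE · BF = 30940/267]
2. C_y = 11206/1335  [2·signedArea(CFE) = -9882/445 ∩ CE · BF = 30940/267]
   → C = (-1719/445, 11206/1335)

C = (-1719/445, 11206/1335)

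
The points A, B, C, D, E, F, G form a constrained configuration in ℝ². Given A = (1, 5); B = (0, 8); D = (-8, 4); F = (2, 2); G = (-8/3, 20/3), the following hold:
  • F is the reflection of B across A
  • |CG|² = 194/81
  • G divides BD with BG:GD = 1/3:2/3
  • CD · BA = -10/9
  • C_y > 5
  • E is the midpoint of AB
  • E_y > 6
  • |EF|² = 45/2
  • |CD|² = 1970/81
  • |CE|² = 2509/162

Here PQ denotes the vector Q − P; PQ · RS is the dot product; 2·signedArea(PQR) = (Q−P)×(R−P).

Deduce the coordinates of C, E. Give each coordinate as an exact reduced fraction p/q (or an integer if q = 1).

1. C_x = -29/9  [line -1·x + 3·y + -170/9 = 0 ∩ |CD|² = 1970/81]
2. C_y = 47/9  [line -1·x + 3·y + -170/9 = 0 ∩ |CD|² = 1970/81]
   → C = (-29/9, 47/9)
3. E_x = 1/2  [E is the midpoint of AB]
4. E_y = 13/2  [E is the midpoint of AB]
   → E = (1/2, 13/2)

C = (-29/9, 47/9)
E = (1/2, 13/2)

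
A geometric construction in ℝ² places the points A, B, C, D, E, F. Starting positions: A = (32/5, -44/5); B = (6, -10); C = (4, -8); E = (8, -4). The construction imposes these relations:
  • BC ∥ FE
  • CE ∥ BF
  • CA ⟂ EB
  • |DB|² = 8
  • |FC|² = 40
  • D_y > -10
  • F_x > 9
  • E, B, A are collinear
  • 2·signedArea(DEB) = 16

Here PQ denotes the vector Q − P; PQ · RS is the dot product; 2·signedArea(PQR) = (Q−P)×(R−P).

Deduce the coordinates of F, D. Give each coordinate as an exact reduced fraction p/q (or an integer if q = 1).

1. F_x = 10  [BC ∥ FE ∩ CE ∥ BF]
2. F_y = -6  [BC ∥ FE ∩ CE ∥ BF]
   → F = (10, -6)
3. D_x = 44/5  [line 6·x + -2·y + -72 = 0 ∩ |DB|² = 8]
4. D_y = -48/5  [line 6·x + -2·y + -72 = 0 ∩ |DB|² = 8]
   → D = (44/5, -48/5)

D = (44/5, -48/5)
F = (10, -6)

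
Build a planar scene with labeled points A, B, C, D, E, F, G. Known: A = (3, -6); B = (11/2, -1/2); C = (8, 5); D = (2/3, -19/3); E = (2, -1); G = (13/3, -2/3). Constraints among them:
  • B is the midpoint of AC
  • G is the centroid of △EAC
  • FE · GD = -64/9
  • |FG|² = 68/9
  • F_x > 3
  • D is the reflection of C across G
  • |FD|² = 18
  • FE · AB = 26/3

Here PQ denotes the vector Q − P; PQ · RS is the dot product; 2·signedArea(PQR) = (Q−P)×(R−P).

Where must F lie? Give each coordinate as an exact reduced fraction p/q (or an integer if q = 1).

1. F_x = 11/3  [FE · GD = -64/9 ∩ FE · AB = 26/3]
2. F_y = -10/3  [FE · GD = -64/9 ∩ FE · AB = 26/3]
   → F = (11/3, -10/3)

F = (11/3, -10/3)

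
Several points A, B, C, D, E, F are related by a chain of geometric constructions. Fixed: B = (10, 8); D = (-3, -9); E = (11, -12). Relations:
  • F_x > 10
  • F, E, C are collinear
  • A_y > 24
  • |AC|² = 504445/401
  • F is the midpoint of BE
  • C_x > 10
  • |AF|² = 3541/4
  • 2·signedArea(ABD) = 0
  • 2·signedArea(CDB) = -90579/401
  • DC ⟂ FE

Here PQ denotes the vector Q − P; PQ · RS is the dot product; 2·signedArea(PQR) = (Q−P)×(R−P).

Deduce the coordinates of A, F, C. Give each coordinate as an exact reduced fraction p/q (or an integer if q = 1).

A = (23, 25)
C = (4337/401, -3332/401)
F = (21/2, -2)

1. F_x = 21/2  [F is the midpoint of BE]
2. F_y = -2  [F is the midpoint of BE]
   → F = (21/2, -2)
3. C_x = 4337/401  [F, E, C are collinear ∩ DC ⟂ FE]
4. C_y = -3332/401  [F, E, C are collinear ∩ DC ⟂ FE]
   → C = (4337/401, -3332/401)
5. A_x = 23  [line 17·x + -13·y + -66 = 0 ∩ |AC|² = 504445/401]
6. A_y = 25  [line 17·x + -13·y + -66 = 0 ∩ |AC|² = 504445/401]
   → A = (23, 25)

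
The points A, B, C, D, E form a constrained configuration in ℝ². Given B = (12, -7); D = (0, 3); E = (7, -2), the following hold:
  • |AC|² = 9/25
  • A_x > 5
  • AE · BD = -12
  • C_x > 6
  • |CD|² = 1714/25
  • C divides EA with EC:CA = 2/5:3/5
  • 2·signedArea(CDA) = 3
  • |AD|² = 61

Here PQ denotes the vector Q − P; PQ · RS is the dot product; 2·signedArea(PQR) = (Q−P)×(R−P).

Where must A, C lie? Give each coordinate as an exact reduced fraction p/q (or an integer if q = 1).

1. A_x = 6  [line 12·x + -10·y + -92 = 0 ∩ |AD|² = 61]
2. A_y = -2  [line 12·x + -10·y + -92 = 0 ∩ |AD|² = 61]
   → A = (6, -2)
3. C_x = 33/5  [C divides EA with EC:CA = 2/5:3/5]
4. C_y = -2  [C divides EA with EC:CA = 2/5:3/5]
   → C = (33/5, -2)

A = (6, -2)
C = (33/5, -2)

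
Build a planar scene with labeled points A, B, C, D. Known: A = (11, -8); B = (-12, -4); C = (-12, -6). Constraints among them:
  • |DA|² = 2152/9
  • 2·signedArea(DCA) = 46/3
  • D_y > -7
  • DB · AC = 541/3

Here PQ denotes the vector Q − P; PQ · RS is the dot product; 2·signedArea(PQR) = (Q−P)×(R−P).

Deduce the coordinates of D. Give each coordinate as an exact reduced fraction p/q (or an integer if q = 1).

1. D_x = -13/3  [DB · AC = 541/3 ∩ 2·signedArea(DCA) = 46/3]
2. D_y = -6  [DB · AC = 541/3 ∩ 2·signedArea(DCA) = 46/3]
   → D = (-13/3, -6)

D = (-13/3, -6)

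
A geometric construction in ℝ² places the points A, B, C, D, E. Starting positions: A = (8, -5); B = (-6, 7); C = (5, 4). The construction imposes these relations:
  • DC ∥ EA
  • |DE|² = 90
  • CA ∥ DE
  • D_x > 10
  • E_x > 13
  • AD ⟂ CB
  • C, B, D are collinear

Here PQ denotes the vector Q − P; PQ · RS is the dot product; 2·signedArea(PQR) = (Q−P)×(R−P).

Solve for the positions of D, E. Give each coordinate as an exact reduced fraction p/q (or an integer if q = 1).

D = (131/13, 34/13)
E = (170/13, -83/13)

1. D_x = 131/13  [C, B, D are collinear ∩ AD ⟂ CB]
2. D_y = 34/13  [C, B, D are collinear ∩ AD ⟂ CB]
   → D = (131/13, 34/13)
3. E_x = 170/13  [DC ∥ EA ∩ CA ∥ DE]
4. E_y = -83/13  [DC ∥ EA ∩ CA ∥ DE]
   → E = (170/13, -83/13)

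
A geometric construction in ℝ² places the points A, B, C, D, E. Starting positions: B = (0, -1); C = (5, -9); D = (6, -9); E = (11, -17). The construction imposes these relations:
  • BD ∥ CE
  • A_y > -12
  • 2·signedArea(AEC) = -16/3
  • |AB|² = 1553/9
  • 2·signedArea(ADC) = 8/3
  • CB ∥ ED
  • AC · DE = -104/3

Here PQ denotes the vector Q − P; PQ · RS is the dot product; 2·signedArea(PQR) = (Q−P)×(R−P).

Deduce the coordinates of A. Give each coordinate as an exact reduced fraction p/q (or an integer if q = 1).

A = (23/3, -35/3)

1. A_x = 23/3  [2·signedArea(ADC) = 8/3 ∩ AC · DE = -104/3]
2. A_y = -35/3  [2·signedArea(ADC) = 8/3 ∩ AC · DE = -104/3]
   → A = (23/3, -35/3)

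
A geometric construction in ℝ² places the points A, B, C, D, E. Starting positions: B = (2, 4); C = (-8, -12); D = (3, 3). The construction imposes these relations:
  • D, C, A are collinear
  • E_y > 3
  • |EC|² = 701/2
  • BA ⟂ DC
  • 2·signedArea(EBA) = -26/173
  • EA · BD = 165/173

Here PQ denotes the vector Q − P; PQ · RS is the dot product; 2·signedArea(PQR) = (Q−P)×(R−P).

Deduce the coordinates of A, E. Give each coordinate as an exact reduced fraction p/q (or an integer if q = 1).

A = (541/173, 549/173)
E = (5/2, 7/2)

1. A_x = 541/173  [D, C, A are collinear ∩ BA ⟂ DC]
2. A_y = 549/173  [D, C, A are collinear ∩ BA ⟂ DC]
   → A = (541/173, 549/173)
3. E_x = 5/2  [EA · BD = 165/173 ∩ 2·signedArea(EBA) = -26/173]
4. E_y = 7/2  [EA · BD = 165/173 ∩ 2·signedArea(EBA) = -26/173]
   → E = (5/2, 7/2)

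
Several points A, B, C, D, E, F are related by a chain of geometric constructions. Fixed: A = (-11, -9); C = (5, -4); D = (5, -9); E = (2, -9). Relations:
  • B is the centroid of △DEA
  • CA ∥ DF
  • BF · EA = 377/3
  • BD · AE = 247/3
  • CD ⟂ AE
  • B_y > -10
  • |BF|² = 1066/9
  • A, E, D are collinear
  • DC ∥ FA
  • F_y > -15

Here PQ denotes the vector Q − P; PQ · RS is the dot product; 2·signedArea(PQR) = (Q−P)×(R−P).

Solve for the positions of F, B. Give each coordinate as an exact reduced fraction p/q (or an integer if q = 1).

B = (-4/3, -9)
F = (-11, -14)

1. F_x = -11  [DC ∥ FA ∩ CA ∥ DF]
2. F_y = -14  [DC ∥ FA ∩ CA ∥ DF]
   → F = (-11, -14)
3. B_x = -4/3  [B is the centroid of △DEA]
4. B_y = -9  [B is the centroid of △DEA]
   → B = (-4/3, -9)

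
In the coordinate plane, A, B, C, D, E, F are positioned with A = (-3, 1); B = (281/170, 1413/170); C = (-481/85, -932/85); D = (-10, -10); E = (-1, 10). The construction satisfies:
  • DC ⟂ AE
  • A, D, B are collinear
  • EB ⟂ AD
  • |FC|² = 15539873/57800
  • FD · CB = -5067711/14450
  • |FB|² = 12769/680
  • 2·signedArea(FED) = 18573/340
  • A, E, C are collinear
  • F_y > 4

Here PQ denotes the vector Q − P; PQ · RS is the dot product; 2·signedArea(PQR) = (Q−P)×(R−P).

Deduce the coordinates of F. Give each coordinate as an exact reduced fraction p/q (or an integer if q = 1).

F = (-229/340, 1583/340)

1. F_x = -229/340  [2·signedArea(FED) = 18573/340 ∩ FD · CB = -5067711/14450]
2. F_y = 1583/340  [2·signedArea(FED) = 18573/340 ∩ FD · CB = -5067711/14450]
   → F = (-229/340, 1583/340)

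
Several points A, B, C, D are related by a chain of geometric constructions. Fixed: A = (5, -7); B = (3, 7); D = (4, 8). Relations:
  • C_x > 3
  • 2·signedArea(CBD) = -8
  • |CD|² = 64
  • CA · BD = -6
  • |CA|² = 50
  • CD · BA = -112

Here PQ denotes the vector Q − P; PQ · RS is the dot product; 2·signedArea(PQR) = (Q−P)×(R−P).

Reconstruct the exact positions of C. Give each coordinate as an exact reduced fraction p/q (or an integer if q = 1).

1. C_x = 4  [2·signedArea(CBD) = -8 ∩ CD · BA = -112]
2. C_y = 0  [2·signedArea(CBD) = -8 ∩ CD · BA = -112]
   → C = (4, 0)

C = (4, 0)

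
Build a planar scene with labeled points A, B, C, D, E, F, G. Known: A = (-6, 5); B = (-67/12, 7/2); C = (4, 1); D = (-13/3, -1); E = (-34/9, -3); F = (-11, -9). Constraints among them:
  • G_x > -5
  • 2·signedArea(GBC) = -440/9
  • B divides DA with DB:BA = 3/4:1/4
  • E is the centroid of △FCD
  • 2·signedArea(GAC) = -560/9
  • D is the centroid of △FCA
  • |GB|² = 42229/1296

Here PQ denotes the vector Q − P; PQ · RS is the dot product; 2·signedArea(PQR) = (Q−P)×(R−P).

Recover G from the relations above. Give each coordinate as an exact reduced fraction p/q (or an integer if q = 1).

G = (-73/18, -2)

1. G_x = -73/18  [2·signedArea(GAC) = -560/9 ∩ 2·signedArea(GBC) = -440/9]
2. G_y = -2  [2·signedArea(GAC) = -560/9 ∩ 2·signedArea(GBC) = -440/9]
   → G = (-73/18, -2)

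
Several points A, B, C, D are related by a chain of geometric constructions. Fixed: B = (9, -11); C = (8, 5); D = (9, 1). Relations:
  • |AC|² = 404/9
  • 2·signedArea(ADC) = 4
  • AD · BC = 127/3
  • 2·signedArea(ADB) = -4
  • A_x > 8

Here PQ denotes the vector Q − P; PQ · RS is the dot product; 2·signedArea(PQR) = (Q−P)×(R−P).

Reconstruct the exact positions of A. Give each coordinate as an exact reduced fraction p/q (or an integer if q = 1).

A = (26/3, -5/3)

1. A_x = 26/3  [2·signedArea(ADC) = 4 ∩ 2·signedArea(ADB) = -4]
2. A_y = -5/3  [2·signedArea(ADC) = 4 ∩ 2·signedArea(ADB) = -4]
   → A = (26/3, -5/3)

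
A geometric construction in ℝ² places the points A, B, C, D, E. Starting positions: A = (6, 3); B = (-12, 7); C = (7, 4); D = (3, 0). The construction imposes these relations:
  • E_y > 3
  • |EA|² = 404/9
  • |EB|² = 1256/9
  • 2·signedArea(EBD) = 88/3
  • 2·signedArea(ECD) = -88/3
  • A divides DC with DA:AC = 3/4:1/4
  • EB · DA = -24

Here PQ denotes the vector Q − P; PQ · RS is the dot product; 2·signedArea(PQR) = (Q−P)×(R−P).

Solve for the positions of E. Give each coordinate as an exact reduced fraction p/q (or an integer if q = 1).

E = (-2/3, 11/3)

1. E_x = -2/3  [2·signedArea(EBD) = 88/3 ∩ EB · DA = -24]
2. E_y = 11/3  [2·signedArea(EBD) = 88/3 ∩ EB · DA = -24]
   → E = (-2/3, 11/3)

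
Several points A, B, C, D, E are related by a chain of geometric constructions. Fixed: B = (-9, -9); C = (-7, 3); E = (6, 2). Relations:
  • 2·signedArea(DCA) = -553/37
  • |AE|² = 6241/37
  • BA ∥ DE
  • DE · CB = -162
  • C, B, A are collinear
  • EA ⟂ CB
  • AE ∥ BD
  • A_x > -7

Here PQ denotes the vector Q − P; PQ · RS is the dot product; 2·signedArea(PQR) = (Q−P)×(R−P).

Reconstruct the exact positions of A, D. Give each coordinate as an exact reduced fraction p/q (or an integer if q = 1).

A = (-252/37, 153/37)
D = (141/37, -412/37)

1. A_x = -252/37  [C, B, A are collinear ∩ EA ⟂ CB]
2. A_y = 153/37  [C, B, A are collinear ∩ EA ⟂ CB]
   → A = (-252/37, 153/37)
3. D_x = 141/37  [BA ∥ DE ∩ AE ∥ BD]
4. D_y = -412/37  [BA ∥ DE ∩ AE ∥ BD]
   → D = (141/37, -412/37)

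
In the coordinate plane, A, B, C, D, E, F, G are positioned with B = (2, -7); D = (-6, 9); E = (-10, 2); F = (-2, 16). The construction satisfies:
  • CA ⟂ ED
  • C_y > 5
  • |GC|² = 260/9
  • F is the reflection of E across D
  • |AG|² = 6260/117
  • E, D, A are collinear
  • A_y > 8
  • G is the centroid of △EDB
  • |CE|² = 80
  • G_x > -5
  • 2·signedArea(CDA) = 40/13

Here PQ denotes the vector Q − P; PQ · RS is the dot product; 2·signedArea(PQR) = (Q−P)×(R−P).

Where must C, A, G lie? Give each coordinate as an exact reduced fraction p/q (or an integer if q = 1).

A = (-82/13, 110/13)
C = (-2, 6)
G = (-14/3, 4/3)

1. G_x = -14/3  [G is the centroid of △EDB]
2. G_y = 4/3  [G is the centroid of △EDB]
   → G = (-14/3, 4/3)
3. A_x = -82/13  [line -7·x + 4·y + -78 = 0 ∩ |AG|² = 6260/117]
4. A_y = 110/13  [line -7·x + 4·y + -78 = 0 ∩ |AG|² = 6260/117]
   → A = (-82/13, 110/13)
5. C_x = -2  [2·signedArea(CDA) = 40/13 ∩ CA ⟂ ED]
6. C_y = 6  [2·signedArea(CDA) = 40/13 ∩ CA ⟂ ED]
   → C = (-2, 6)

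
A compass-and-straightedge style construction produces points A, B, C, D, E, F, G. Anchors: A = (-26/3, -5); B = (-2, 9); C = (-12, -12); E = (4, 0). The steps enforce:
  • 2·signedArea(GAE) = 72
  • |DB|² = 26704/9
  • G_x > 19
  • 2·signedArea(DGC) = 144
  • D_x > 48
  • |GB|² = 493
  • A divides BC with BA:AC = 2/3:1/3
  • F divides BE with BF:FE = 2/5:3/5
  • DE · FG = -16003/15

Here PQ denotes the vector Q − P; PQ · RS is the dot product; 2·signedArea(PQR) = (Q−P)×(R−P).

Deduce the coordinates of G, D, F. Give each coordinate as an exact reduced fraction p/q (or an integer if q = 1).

1. G_x = 20  [line -5·x + 38/3·y + -52 = 0 ∩ |GB|² = 493]
2. G_y = 12  [line -5·x + 38/3·y + -52 = 0 ∩ |GB|² = 493]
   → G = (20, 12)
3. D_x = 146/3  [line 24·x + -32·y + -240 = 0 ∩ |DB|² = 26704/9]
4. D_y = 29  [line 24·x + -32·y + -240 = 0 ∩ |DB|² = 26704/9]
   → D = (146/3, 29)
5. F_x = 2/5  [DE · FG = -16003/15 ∩ F divides BE with BF:FE = 2/5:3/5]
6. F_y = 27/5  [DE · FG = -16003/15 ∩ F divides BE with BF:FE = 2/5:3/5]
   → F = (2/5, 27/5)

D = (146/3, 29)
F = (2/5, 27/5)
G = (20, 12)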